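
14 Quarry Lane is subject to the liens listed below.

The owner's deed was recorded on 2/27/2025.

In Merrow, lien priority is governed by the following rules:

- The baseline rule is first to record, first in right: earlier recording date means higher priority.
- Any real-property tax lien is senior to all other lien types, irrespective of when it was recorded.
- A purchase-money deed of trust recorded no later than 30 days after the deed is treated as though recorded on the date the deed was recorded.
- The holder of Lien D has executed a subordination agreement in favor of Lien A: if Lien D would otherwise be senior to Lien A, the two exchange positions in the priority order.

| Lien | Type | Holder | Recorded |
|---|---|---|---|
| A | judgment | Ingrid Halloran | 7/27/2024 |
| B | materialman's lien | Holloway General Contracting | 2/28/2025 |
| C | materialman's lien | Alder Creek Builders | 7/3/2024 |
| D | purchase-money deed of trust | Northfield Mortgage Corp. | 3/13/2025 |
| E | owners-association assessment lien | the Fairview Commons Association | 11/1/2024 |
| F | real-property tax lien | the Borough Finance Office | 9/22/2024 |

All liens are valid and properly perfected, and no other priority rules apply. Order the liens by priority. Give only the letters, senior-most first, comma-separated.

Effective dates: D was recorded within the 30-day window, so its effective date is the deed date 2/27/2025.
F, as a real-property tax lien, has superpriority and ranks first.
Remaining liens by effective date: C (7/3/2024), A (7/27/2024), E (11/1/2024), D (2/27/2025), B (2/28/2025).
Since D is not senior to A, the subordination leaves the order unchanged.

F, C, A, E, D, B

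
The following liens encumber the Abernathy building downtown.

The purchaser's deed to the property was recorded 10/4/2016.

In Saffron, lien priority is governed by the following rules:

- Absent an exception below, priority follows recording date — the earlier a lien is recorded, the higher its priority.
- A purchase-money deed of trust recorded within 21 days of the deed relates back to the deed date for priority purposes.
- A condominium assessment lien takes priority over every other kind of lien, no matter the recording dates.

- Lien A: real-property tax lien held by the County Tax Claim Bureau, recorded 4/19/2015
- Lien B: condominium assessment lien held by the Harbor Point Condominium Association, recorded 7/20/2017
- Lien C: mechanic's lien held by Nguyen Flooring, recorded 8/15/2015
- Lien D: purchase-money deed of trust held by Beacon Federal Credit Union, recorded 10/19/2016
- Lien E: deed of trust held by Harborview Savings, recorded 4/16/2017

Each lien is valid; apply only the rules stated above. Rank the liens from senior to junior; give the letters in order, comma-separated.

Effective dates: D's effective date is the deed date, 10/4/2016.
As a condominium assessment lien, B is senior to every other lien.
Remaining liens by effective date: A (4/19/2015), C (8/15/2015), D (10/4/2016), E (4/16/2017).

B, A, C, D, E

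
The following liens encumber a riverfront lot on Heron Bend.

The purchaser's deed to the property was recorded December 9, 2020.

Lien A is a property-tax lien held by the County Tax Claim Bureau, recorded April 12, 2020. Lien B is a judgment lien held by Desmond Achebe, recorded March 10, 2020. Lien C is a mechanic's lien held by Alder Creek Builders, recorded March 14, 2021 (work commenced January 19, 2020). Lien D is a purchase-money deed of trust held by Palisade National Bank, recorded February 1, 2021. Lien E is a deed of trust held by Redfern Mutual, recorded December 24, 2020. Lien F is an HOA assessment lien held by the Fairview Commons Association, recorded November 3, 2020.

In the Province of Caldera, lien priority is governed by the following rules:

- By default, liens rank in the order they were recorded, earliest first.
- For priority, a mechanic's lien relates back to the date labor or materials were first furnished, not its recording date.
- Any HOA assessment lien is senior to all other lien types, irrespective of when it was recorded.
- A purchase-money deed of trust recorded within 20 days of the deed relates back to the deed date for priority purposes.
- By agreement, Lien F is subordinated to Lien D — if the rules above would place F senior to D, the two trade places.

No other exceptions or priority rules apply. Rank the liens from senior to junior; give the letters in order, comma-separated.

D, C, B, A, E, F

Adjusting effective dates: C is treated as recorded January 19, 2020, the work-commencement date; D missed the 20-day window (54 days after the deed), so its recording date stands.
F, as an HOA assessment lien, has superpriority and ranks first.
Ordering the rest by effective date: C (January 19, 2020), B (March 10, 2020), A (April 12, 2020), E (December 24, 2020), D (February 1, 2021).
The subordination applies — F was senior to D — so F and D swap.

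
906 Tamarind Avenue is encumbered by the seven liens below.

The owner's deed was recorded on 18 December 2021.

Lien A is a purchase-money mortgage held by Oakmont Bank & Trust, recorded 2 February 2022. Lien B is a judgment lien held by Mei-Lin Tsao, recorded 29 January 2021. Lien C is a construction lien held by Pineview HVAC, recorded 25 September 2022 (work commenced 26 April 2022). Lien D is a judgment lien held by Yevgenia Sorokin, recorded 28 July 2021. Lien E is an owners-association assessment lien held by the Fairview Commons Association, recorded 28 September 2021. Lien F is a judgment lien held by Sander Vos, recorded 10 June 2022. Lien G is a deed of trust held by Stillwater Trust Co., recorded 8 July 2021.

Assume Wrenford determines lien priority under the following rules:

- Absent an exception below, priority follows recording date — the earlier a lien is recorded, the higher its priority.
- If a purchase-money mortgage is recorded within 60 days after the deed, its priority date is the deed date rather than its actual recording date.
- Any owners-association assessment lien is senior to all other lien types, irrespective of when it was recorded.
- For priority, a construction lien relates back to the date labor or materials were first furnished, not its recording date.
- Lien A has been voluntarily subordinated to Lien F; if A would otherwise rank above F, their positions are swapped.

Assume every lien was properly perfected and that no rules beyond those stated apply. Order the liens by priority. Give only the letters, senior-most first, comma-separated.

E, B, G, D, F, C, A

Effective dates after the stated exceptions: A relates back to the deed date 18 December 2021; C is treated as recorded 26 April 2022, the work-commencement date.
E is an owners-association assessment lien and takes priority over every other lien.
Among the remaining liens, by effective date: B (29 January 2021), G (8 July 2021), D (28 July 2021), A (18 December 2021), C (26 April 2022), F (10 June 2022).
A is senior to F before the subordination, so the two trade places.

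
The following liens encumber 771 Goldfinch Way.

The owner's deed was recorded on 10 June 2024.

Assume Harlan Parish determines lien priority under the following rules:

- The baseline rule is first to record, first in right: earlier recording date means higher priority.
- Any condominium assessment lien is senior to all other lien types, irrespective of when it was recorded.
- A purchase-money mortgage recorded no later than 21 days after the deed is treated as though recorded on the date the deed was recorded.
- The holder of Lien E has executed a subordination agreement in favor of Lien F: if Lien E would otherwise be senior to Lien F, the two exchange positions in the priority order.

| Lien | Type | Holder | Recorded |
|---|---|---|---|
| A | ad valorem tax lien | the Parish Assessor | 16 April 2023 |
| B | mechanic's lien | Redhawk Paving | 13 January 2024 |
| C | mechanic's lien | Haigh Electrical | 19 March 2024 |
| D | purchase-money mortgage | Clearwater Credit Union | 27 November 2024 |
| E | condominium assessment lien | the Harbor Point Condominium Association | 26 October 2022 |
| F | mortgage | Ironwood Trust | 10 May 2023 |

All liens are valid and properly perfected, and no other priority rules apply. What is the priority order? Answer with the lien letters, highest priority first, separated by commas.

Effective dates after the stated exceptions: D was recorded 170 days after the deed — beyond 21 days — so no relation-back applies.
As a condominium assessment lien, E is senior to every other lien.
Among the remaining liens, by effective date: A (16 April 2023), F (10 May 2023), B (13 January 2024), C (19 March 2024), D (27 November 2024).
The subordination applies — E was senior to F — so E and F swap.

F, A, E, B, C, D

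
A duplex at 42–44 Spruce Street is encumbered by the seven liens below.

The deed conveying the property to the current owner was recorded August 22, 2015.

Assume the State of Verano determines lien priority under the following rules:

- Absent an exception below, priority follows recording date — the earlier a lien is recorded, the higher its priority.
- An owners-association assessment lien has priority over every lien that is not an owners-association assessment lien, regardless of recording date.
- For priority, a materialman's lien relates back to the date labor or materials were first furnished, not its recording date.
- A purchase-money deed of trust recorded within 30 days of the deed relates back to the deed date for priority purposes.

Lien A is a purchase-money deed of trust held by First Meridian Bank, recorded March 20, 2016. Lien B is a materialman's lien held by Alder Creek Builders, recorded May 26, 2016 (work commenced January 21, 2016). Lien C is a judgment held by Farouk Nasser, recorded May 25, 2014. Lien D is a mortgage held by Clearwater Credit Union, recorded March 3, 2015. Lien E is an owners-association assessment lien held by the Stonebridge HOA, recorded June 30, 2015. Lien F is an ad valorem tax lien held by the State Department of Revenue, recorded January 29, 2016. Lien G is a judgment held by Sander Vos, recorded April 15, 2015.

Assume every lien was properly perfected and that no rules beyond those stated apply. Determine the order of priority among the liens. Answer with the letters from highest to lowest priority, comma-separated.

E, C, D, G, B, F, A

First, effective dates: A missed the 30-day window (211 days after the deed), so its recording date stands; B relates back to January 21, 2016 (work commenced).
As an owners-association assessment lien, E is senior to every other lien.
The other liens, earliest effective date first: C (May 25, 2014), D (March 3, 2015), G (April 15, 2015), B (January 21, 2016), F (January 29, 2016), A (March 20, 2016).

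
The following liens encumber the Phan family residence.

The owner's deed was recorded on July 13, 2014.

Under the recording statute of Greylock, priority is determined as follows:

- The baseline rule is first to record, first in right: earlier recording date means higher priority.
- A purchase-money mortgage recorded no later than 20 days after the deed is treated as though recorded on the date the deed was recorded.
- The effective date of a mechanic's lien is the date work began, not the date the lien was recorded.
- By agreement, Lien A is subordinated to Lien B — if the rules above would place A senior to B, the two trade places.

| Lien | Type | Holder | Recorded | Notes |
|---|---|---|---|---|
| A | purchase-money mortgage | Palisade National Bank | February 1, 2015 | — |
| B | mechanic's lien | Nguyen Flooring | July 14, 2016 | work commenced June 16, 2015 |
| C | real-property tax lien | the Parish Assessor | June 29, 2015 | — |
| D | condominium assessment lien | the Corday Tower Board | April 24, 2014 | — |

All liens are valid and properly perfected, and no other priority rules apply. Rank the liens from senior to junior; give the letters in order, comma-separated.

Adjusting effective dates: A was recorded 203 days after the deed — beyond 20 days — so no relation-back applies; B is treated as recorded June 16, 2015, the work-commencement date.
Ordering by effective date: D (April 24, 2014), A (February 1, 2015), B (June 16, 2015), C (June 29, 2015).
The subordination applies — A was senior to B — so A and B swap.

D, B, A, C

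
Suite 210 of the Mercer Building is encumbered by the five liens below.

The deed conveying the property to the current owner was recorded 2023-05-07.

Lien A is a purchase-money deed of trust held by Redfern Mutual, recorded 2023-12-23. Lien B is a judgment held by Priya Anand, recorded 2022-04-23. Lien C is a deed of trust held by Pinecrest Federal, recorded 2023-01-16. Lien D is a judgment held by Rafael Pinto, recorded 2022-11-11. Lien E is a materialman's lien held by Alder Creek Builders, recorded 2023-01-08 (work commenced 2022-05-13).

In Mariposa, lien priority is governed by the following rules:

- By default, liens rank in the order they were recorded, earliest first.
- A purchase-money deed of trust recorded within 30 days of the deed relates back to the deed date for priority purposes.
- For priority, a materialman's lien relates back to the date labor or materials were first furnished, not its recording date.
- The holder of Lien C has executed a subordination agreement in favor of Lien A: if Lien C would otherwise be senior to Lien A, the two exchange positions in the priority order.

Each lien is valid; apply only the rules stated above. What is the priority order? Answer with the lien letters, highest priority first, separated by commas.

B, E, D, A, C

Adjusting effective dates: A was recorded 230 days after the deed — beyond 30 days — so no relation-back applies; E's effective date is 2022-05-13, when work began.
Ordering by effective date: B (2022-04-23), E (2022-05-13), D (2022-11-11), C (2023-01-16), A (2023-12-23).
Because C would otherwise rank above A, the subordination swaps them.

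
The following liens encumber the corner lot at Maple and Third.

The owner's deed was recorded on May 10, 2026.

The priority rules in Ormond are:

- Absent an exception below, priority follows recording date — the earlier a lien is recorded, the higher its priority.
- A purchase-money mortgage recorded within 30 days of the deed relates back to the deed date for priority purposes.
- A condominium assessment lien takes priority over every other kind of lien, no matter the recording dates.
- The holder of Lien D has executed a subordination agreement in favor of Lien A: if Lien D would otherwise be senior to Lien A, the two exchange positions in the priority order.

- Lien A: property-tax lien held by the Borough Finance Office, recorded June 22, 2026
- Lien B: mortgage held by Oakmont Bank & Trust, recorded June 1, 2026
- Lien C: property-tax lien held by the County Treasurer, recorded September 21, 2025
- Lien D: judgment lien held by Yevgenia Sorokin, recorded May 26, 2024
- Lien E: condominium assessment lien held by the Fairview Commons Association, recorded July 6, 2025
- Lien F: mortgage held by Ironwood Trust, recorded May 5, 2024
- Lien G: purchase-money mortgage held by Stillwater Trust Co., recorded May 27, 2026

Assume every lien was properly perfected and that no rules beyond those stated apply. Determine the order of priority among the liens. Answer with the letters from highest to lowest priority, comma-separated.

E, F, A, C, G, B, D

First, effective dates: G relates back to the deed date May 10, 2026.
As a condominium assessment lien, E is senior to every other lien.
Remaining liens by effective date: F (May 5, 2024), D (May 26, 2024), C (September 21, 2025), G (May 10, 2026), B (June 1, 2026), A (June 22, 2026).
D is senior to A before the subordination, so the two trade places.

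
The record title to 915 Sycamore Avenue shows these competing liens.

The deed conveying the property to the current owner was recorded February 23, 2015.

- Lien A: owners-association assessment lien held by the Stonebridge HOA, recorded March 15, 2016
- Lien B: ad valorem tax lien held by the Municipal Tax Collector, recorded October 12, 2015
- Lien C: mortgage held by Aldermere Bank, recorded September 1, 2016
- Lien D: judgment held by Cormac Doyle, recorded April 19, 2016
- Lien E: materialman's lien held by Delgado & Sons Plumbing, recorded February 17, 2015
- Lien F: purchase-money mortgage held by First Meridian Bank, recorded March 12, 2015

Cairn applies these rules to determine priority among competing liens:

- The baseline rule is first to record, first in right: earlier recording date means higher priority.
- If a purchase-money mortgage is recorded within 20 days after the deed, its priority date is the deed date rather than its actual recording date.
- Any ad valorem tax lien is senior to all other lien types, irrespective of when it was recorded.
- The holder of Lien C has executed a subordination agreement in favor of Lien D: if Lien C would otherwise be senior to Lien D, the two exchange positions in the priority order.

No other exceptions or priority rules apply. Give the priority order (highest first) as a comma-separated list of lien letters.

B, E, F, A, D, C

Adjusting effective dates: F relates back to the deed date February 23, 2015.
B, as an ad valorem tax lien, has superpriority and ranks first.
Ordering the rest by effective date: E (February 17, 2015), F (February 23, 2015), A (March 15, 2016), D (April 19, 2016), C (September 1, 2016).
C already ranks below D; the subordination has no effect.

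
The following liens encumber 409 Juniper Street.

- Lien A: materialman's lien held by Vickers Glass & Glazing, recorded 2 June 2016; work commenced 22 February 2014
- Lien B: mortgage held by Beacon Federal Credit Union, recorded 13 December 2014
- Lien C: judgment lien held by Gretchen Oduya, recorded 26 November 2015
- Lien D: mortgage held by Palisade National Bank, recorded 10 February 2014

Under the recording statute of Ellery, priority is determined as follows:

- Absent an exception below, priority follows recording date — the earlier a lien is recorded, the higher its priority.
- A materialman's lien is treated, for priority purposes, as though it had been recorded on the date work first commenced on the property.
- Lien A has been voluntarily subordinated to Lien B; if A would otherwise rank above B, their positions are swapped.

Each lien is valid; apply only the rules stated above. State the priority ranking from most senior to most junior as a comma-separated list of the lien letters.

First, effective dates: A is treated as recorded 22 February 2014, the work-commencement date.
By effective date: D (10 February 2014), A (22 February 2014), B (13 December 2014), C (26 November 2015).
A would otherwise be senior to B, so under the subordination agreement A and B exchange positions.

D, B, A, C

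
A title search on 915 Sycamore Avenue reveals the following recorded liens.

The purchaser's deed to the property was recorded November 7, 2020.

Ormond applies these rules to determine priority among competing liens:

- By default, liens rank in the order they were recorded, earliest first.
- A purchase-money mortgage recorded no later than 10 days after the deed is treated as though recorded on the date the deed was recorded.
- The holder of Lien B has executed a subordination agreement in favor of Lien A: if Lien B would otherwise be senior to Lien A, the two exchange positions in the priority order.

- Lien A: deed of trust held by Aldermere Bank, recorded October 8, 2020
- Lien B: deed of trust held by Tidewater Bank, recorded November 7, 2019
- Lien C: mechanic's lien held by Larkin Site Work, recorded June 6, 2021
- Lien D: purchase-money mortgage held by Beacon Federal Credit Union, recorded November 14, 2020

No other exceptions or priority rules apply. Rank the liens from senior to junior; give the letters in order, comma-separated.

A, B, D, C

First, effective dates: D was recorded within the 10-day window, so its effective date is the deed date November 7, 2020.
By effective date: B (November 7, 2019), A (October 8, 2020), D (November 7, 2020), C (June 6, 2021).
Because B would otherwise rank above A, the subordination swaps them.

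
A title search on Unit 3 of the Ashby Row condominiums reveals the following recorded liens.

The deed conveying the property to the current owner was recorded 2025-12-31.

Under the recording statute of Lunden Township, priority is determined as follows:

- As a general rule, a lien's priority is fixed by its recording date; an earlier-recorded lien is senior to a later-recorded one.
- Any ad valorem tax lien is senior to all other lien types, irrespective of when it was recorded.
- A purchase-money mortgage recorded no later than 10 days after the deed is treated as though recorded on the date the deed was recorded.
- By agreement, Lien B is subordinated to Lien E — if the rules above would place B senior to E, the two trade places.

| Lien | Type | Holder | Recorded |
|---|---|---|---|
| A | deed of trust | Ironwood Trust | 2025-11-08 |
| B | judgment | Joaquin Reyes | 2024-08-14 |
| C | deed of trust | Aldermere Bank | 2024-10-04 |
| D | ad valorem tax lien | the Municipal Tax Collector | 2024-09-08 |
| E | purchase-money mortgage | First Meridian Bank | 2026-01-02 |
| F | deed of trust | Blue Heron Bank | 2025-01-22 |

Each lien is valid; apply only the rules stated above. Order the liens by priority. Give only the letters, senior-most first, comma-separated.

First, effective dates: E was recorded within the 10-day window, so its effective date is the deed date 2025-12-31.
As an ad valorem tax lien, D is senior to every other lien.
The other liens, earliest effective date first: B (2024-08-14), C (2024-10-04), F (2025-01-22), A (2025-11-08), E (2025-12-31).
B would otherwise be senior to E, so under the subordination agreement B and E exchange positions.

D, E, C, F, A, B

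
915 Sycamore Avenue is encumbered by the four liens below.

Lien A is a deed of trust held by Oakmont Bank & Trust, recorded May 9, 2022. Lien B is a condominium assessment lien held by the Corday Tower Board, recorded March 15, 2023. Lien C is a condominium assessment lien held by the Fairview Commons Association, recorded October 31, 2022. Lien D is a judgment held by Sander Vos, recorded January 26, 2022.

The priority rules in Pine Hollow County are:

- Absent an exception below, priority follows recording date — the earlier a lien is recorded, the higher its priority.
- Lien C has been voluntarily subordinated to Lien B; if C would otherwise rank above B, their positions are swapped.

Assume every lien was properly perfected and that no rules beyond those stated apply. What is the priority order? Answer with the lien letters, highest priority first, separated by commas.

By effective date: D (January 26, 2022), A (May 9, 2022), C (October 31, 2022), B (March 15, 2023).
C is senior to B before the subordination, so the two trade places.

D, A, B, C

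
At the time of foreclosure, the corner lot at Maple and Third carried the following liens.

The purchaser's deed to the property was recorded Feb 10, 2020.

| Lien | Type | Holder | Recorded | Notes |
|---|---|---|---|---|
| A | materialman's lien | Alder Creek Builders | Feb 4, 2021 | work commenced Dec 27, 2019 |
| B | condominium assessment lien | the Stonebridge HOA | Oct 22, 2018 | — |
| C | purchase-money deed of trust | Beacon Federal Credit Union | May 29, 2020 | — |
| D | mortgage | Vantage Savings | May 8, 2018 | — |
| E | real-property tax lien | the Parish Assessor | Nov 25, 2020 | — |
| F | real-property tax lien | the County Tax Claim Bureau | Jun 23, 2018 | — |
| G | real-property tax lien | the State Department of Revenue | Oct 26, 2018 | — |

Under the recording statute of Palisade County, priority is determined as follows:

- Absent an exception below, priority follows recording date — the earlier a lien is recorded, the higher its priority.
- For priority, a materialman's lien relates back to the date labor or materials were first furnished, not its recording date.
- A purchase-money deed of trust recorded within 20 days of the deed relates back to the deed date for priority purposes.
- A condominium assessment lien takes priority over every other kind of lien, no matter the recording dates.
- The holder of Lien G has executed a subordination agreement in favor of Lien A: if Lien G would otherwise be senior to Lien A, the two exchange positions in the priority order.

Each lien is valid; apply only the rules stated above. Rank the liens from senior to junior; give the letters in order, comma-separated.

First, effective dates: A is treated as recorded Dec 27, 2019, the work-commencement date; C was recorded 109 days after the deed — beyond 20 days — so no relation-back applies.
B is a condominium assessment lien and takes priority over every other lien.
Among the remaining liens, by effective date: D (May 8, 2018), F (Jun 23, 2018), G (Oct 26, 2018), A (Dec 27, 2019), C (May 29, 2020), E (Nov 25, 2020).
Because G would otherwise rank above A, the subordination swaps them.

B, D, F, A, G, C, E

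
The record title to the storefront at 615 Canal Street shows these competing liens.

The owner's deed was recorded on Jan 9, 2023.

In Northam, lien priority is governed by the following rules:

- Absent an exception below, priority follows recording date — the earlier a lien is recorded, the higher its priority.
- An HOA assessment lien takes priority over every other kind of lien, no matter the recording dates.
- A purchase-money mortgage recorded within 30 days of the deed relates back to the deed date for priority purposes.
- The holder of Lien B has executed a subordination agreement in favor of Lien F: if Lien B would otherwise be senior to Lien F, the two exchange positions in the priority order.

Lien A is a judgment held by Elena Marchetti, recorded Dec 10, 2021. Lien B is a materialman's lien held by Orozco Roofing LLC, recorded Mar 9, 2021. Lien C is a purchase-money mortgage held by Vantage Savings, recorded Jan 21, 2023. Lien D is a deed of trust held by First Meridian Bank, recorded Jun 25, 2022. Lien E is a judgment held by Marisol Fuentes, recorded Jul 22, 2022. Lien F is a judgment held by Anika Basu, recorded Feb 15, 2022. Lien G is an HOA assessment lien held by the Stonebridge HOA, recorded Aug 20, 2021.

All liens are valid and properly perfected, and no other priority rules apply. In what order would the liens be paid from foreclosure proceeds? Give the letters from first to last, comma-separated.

Effective dates: C's effective date is the deed date, Jan 9, 2023.
G is an HOA assessment lien and takes priority over every other lien.
Ordering the rest by effective date: B (Mar 9, 2021), A (Dec 10, 2021), F (Feb 15, 2022), D (Jun 25, 2022), E (Jul 22, 2022), C (Jan 9, 2023).
B would otherwise be senior to F, so under the subordination agreement B and F exchange positions.

G, F, A, B, D, E, C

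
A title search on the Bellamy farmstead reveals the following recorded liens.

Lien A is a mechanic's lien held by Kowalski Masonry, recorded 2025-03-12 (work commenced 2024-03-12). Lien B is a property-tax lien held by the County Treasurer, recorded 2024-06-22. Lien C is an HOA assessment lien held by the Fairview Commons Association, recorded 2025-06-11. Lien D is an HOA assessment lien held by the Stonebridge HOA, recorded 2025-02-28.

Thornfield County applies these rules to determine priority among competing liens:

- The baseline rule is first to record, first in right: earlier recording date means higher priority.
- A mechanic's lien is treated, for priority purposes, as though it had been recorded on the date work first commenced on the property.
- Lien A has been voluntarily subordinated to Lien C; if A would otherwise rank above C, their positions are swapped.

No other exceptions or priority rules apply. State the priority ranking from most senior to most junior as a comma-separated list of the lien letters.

C, B, D, A

First, effective dates: A's effective date is 2024-03-12, when work began.
By effective date: A (2024-03-12), B (2024-06-22), D (2025-02-28), C (2025-06-11).
A would otherwise be senior to C, so under the subordination agreement A and C exchange positions.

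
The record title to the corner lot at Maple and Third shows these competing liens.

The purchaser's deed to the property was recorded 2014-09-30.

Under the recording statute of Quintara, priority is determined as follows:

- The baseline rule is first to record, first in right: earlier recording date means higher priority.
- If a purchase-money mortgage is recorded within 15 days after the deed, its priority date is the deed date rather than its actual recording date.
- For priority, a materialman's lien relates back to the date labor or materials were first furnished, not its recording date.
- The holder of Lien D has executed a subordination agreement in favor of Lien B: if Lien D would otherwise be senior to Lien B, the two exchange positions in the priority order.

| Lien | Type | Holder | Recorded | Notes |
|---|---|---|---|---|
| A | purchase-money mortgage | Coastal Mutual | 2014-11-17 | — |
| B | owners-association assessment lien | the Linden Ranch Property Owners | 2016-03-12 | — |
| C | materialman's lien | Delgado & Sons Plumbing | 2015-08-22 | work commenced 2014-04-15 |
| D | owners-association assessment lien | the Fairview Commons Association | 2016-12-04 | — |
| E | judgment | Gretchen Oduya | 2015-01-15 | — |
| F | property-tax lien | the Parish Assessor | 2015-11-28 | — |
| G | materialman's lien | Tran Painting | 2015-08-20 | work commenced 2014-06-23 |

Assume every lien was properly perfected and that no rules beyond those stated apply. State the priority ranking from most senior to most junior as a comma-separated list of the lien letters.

First, effective dates: A was recorded 48 days after the deed, outside the 15-day window, so it keeps its recording date; C relates back to 2014-04-15 (work commenced); G's effective date is 2014-06-23, when work began.
By effective date, earliest first: C (2014-04-15), G (2014-06-23), A (2014-11-17), E (2015-01-15), F (2015-11-28), B (2016-03-12), D (2016-12-04).
D is already junior to B, so the subordination agreement changes nothing.

C, G, A, E, F, B, D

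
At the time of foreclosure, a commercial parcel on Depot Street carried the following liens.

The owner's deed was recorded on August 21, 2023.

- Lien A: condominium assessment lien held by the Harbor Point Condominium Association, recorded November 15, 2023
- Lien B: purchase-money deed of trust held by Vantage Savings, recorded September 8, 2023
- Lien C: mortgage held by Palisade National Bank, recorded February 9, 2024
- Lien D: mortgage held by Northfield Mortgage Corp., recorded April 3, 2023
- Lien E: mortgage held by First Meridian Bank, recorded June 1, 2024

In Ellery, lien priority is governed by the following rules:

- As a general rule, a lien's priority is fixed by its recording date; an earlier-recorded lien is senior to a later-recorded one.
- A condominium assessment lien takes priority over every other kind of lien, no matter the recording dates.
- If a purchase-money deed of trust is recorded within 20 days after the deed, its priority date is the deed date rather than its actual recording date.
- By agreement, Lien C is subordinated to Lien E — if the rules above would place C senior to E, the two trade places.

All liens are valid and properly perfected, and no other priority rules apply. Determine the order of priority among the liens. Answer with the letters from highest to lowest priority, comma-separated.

A, D, B, E, C

Adjusting effective dates: B's effective date is the deed date, August 21, 2023.
A, as a condominium assessment lien, has superpriority and ranks first.
Among the remaining liens, by effective date: D (April 3, 2023), B (August 21, 2023), C (February 9, 2024), E (June 1, 2024).
Because C would otherwise rank above E, the subordination swaps them.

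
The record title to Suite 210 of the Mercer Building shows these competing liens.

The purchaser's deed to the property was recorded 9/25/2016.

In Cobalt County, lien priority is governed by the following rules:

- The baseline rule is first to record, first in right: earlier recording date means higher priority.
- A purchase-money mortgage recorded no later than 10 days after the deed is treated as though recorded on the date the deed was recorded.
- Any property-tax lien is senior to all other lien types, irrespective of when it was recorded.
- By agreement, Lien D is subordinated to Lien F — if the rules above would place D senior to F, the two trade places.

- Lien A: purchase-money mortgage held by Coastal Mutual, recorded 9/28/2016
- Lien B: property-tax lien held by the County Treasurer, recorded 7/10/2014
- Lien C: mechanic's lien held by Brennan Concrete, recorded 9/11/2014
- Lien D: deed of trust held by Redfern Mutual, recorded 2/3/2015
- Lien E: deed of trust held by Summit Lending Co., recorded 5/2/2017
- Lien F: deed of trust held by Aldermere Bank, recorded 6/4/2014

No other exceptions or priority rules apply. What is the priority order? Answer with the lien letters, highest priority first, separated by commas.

Adjusting effective dates: A relates back to the deed date 9/25/2016.
As a property-tax lien, B is senior to every other lien.
The other liens, earliest effective date first: F (6/4/2014), C (9/11/2014), D (2/3/2015), A (9/25/2016), E (5/2/2017).
D is already junior to F, so the subordination agreement changes nothing.

B, F, C, D, A, E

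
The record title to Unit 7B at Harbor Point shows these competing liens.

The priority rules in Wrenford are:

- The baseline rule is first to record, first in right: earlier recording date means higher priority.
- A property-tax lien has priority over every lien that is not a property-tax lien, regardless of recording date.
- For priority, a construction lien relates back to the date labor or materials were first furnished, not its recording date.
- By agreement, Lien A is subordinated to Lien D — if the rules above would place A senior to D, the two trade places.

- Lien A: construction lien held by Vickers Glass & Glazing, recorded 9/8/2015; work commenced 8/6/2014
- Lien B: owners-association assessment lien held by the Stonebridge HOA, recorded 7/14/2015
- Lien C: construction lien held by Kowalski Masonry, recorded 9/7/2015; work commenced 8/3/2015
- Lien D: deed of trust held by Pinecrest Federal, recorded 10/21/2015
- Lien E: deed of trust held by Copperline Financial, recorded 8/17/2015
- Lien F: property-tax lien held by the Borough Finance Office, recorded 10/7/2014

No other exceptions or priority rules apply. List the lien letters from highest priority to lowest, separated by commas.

Effective dates: A is treated as recorded 8/6/2014, the work-commencement date; C is treated as recorded 8/3/2015, the work-commencement date.
As a property-tax lien, F is senior to every other lien.
Among the remaining liens, by effective date: A (8/6/2014), B (7/14/2015), C (8/3/2015), E (8/17/2015), D (10/21/2015).
A would otherwise be senior to D, so under the subordination agreement A and D exchange positions.

F, D, B, C, E, A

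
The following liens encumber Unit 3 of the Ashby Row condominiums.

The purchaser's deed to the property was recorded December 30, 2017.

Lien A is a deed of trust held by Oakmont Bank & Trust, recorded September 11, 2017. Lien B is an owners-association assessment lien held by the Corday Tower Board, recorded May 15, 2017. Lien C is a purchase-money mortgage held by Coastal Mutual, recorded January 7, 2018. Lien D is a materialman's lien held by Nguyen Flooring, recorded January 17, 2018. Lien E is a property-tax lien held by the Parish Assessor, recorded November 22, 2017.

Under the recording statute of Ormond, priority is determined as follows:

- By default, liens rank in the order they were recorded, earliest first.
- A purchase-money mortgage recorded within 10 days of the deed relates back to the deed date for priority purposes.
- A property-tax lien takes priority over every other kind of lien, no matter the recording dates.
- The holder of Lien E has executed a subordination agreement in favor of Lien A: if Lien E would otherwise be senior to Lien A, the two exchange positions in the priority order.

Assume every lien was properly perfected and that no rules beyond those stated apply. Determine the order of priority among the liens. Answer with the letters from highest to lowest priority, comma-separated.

A, B, E, C, D

Effective dates: C was recorded within the 10-day window, so its effective date is the deed date December 30, 2017.
E, as a property-tax lien, has superpriority and ranks first.
Remaining liens by effective date: B (May 15, 2017), A (September 11, 2017), C (December 30, 2017), D (January 17, 2018).
E would otherwise be senior to A, so under the subordination agreement E and A exchange positions.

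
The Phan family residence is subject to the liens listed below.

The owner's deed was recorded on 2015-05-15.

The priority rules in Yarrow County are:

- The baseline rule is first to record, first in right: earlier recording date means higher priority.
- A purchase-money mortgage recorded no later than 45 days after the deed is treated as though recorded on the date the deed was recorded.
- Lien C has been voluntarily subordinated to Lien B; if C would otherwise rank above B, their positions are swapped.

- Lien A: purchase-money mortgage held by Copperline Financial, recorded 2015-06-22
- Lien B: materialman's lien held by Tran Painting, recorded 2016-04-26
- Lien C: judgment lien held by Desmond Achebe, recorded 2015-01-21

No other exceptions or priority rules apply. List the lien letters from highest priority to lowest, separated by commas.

B, A, C

Effective dates after the stated exceptions: A's effective date is the deed date, 2015-05-15.
By effective date: C (2015-01-21), A (2015-05-15), B (2016-04-26).
C is senior to B before the subordination, so the two trade places.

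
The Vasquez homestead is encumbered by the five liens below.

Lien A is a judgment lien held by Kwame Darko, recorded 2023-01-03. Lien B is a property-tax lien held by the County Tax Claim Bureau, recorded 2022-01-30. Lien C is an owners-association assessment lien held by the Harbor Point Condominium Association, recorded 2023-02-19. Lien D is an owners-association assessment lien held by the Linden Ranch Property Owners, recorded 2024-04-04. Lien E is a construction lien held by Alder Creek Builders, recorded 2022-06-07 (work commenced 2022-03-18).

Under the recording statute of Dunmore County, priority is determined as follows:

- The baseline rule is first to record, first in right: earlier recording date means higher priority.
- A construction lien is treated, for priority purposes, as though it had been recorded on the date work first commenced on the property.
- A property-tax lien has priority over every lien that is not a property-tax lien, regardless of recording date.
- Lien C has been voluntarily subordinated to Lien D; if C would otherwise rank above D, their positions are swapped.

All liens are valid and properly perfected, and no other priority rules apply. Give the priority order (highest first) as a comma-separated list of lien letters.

Effective dates after the stated exceptions: E is treated as recorded 2022-03-18, the work-commencement date.
B is a property-tax lien and takes priority over every other lien.
Ordering the rest by effective date: E (2022-03-18), A (2023-01-03), C (2023-02-19), D (2024-04-04).
C would otherwise be senior to D, so under the subordination agreement C and D exchange positions.

B, E, A, D, C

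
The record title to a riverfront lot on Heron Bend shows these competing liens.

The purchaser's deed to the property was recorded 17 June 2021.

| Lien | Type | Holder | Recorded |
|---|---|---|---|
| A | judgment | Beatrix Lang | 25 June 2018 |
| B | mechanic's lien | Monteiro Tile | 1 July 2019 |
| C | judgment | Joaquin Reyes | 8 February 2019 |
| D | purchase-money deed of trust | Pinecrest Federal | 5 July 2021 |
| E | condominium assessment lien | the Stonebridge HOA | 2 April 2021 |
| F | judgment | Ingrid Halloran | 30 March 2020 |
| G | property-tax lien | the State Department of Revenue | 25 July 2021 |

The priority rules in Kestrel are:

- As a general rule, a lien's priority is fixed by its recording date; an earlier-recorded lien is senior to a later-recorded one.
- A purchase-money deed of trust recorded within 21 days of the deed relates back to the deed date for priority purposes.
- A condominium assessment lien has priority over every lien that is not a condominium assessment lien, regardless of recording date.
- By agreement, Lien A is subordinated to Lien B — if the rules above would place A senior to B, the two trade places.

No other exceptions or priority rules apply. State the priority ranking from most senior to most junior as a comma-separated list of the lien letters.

E, B, C, A, F, D, G

Effective dates after the stated exceptions: D's effective date is the deed date, 17 June 2021.
As a condominium assessment lien, E is senior to every other lien.
Among the remaining liens, by effective date: A (25 June 2018), C (8 February 2019), B (1 July 2019), F (30 March 2020), D (17 June 2021), G (25 July 2021).
A is senior to B before the subordination, so the two trade places.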